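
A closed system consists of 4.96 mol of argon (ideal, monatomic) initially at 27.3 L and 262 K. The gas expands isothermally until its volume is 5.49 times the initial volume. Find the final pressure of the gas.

72.1 kPa

P₁ = nRT₁/V₁ = 4.96×8.314×262/27.3 = 396 kPa.
Isothermal: T stays 262 K; PV = const ⇒ V₂ = 150 L, P₂ = 72.1 kPa.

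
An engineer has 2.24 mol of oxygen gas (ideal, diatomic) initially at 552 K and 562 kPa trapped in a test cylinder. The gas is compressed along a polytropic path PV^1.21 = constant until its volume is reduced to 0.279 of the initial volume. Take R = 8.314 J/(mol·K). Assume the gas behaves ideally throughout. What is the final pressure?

V₁ = nRT₁/P₁ = 2.24×8.314×552/562 = 18.3 L.
Polytropic n=1.21: T₂ = T₁(V₁/V₂)^(n−1) = 552×(3.58)^0.21 = 722 K; P₂ = P₁(V₁/V₂)^n = 2630 kPa.

2630 kPa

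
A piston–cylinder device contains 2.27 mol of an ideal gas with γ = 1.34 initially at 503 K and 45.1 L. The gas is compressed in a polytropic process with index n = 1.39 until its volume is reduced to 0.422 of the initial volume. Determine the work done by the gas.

-9740 J

P₁ = nRT₁/V₁ = 2.27×8.314×503/45.1 = 210 kPa.
Polytropic n=1.39: T₂ = T₁(V₁/V₂)^(n−1) = 503×(2.37)^0.39 = 704 K; P₂ = P₁(V₁/V₂)^n = 698 kPa.
W = (P₁V₁−P₂V₂)/(n−1) = (210×45.1−698×19.0)/0.39 = -9740 J.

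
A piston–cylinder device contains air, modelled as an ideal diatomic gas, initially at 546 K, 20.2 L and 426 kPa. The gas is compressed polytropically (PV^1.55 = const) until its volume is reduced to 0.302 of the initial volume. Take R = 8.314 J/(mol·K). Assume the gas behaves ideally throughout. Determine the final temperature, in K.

1050 K

Polytropic n=1.55: T₂ = T₁(V₁/V₂)^(n−1) = 546×(3.31)^0.55 = 1050 K; P₂ = P₁(V₁/V₂)^n = 2730 kPa.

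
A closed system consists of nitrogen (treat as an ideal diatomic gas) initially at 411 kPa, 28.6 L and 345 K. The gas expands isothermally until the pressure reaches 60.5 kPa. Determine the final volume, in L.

Isothermal: T stays 345 K; PV = const ⇒ V₂ = 194 L, P₂ = 60.5 kPa.

194 L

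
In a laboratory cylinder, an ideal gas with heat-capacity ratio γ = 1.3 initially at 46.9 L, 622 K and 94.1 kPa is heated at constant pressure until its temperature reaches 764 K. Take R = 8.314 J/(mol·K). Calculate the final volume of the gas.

57.6 L

Isobaric: P stays 94.1 kPa; V/T = const ⇒ T₂ = 764 K, V₂ = 57.6 L.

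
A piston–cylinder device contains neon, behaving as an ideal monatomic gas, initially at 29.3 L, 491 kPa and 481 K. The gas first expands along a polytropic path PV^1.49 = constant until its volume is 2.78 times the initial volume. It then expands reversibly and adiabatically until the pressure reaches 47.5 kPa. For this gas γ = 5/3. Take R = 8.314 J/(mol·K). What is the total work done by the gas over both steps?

15200 J

n = P₁V₁/(RT₁) = 491×29.3/(8.314×481) = 3.60 mol.
Step 1 — Polytropic n=1.49: T₂ = T₁(V₁/V₂)^(n−1) = 481×(0.360)^0.49 = 291 K; P₂ = P₁(V₁/V₂)^n = 107 kPa.
W = (P₁V₁−P₂V₂)/(n−1) = (491×29.3−107×81.5)/0.49 = 11600 J.
ΔU = nCvΔT = 3.60×12.5×(291−481) = -8500 J.
Q = ΔU + W = 3070 J.
State after step 1: P = 107 kPa, V = 81.5 L, T = 291 K.
Step 2 — Adiabatic: T₂/T₁ = (P₂/P₁)^((γ−1)/γ) ⇒ T₂ = 291×(0.444)^0.400 = 211 K; V₂ = 133 L.
ΔU = nCvΔT = 3.60×12.5×(211−291) = -3630 J.
Q = 0 for an adiabatic process, so W = −ΔU = 3630 J.
Net over both steps: W = 15200 J, Q = 3070 J, ΔU = -12100 J.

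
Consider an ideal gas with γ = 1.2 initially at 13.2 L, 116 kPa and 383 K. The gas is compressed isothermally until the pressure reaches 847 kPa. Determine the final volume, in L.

Isothermal: T stays 383 K; PV = const ⇒ V₂ = 1.81 L, P₂ = 847 kPa.

1.81 L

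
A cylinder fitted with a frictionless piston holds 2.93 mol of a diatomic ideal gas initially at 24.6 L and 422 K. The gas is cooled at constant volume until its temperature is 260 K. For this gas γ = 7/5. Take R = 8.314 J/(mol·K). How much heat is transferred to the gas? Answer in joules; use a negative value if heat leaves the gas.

-9870 J

P₁ = nRT₁/V₁ = 2.93×8.314×422/24.6 = 418 kPa.
Isochoric: V stays 24.6 L; P/T = const ⇒ T₂ = 260 K, P₂ = 257 kPa.
W = 0 (no volume change).
ΔU = nCvΔT = 2.93×20.8×(260−422) = -9870 J.
Q = ΔU = -9870 J.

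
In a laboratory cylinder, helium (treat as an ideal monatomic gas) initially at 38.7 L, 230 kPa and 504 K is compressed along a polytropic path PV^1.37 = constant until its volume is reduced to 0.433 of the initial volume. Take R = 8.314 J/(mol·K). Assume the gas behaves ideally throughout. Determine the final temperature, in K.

Polytropic n=1.37: T₂ = T₁(V₁/V₂)^(n−1) = 504×(2.31)^0.37 = 687 K; P₂ = P₁(V₁/V₂)^n = 724 kPa.

687 K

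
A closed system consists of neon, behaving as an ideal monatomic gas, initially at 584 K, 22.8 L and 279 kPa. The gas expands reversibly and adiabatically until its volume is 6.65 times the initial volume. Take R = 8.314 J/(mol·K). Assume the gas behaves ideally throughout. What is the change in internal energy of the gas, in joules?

-6840 J

n = P₁V₁/(RT₁) = 279×22.8/(8.314×584) = 1.31 mol.
Adiabatic: TV^(γ−1) = const ⇒ T₂ = 584×(0.150)^0.667 = 165 K; PV^γ = const ⇒ P₂ = 11.9 kPa.
For an ideal gas ΔU = nCvΔT with Cv = (3/2)R = 12.5 J/(mol·K).
ΔU = 1.31×12.5×(165−584) = -6840 J.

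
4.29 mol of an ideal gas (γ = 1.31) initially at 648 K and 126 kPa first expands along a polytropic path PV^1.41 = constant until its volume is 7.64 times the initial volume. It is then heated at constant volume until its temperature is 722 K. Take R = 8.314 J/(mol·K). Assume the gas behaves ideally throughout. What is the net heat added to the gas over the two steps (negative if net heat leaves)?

40400 J

V₁ = nRT₁/P₁ = 4.29×8.314×648/126 = 183 L.
Step 1 — Polytropic n=1.41: T₂ = T₁(V₁/V₂)^(n−1) = 648×(0.131)^0.41 = 282 K; P₂ = P₁(V₁/V₂)^n = 7.16 kPa.
W = (P₁V₁−P₂V₂)/(n−1) = (126×183−7.16×1400)/0.41 = 31900 J.
ΔU = nCvΔT = 4.29×26.8×(282−648) = -42200 J.
Q = ΔU + W = -10300 J.
State after step 1: P = 7.16 kPa, V = 1400 L, T = 282 K.
Step 2 — Isochoric: V stays 1400 L; P/T = const ⇒ T₂ = 722 K, P₂ = 18.4 kPa.
W = 0 (no volume change).
ΔU = nCvΔT = 4.29×26.8×(722−282) = 50700 J.
Q = ΔU = 50700 J.
Net over both steps: W = 31900 J, Q = 40400 J, ΔU = 8510 J.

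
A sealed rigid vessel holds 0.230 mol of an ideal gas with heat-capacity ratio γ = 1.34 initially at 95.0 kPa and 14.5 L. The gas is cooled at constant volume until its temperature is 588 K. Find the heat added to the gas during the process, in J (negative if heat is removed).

T₁ = P₁V₁/(nR) = 95.0×14.5/(0.230×8.314) = 720 K.
Isochoric: V stays 14.5 L; P/T = const ⇒ T₂ = 588 K, P₂ = 77.5 kPa.
W = 0 (no volume change).
ΔU = nCvΔT = 0.230×24.5×(588−720) = -744 J.
Q = ΔU = -744 J.

-744 J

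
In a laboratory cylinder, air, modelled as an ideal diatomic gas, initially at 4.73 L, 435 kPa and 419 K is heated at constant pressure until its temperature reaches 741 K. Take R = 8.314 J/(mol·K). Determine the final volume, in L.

8.36 L

Isobaric: P stays 435 kPa; V/T = const ⇒ T₂ = 741 K, V₂ = 8.36 L.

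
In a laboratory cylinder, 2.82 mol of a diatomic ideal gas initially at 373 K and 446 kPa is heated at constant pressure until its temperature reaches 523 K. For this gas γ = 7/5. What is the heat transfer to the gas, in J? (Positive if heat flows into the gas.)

12300 J

V₁ = nRT₁/P₁ = 2.82×8.314×373/446 = 19.6 L.
Isobaric: P stays 446 kPa; V/T = const ⇒ T₂ = 523 K, V₂ = 27.5 L.
W = PΔV = 446×(27.5−19.6) kPa·L = 3520 J.
ΔU = nCvΔT = 2.82×20.8×(523−373) = 8790 J.
Q = ΔU + W = nCpΔT = 12300 J.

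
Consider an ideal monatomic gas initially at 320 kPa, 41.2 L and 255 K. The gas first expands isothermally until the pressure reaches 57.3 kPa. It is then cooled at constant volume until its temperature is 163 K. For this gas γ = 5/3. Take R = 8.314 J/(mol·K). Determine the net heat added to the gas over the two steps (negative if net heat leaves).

15500 J

n = P₁V₁/(RT₁) = 320×41.2/(8.314×255) = 6.22 mol.
Step 1 — Isothermal: T stays 255 K; PV = const ⇒ V₂ = 230 L, P₂ = 57.3 kPa.
ΔU = 0 (ideal gas, T constant).
W = nRT ln(V₂/V₁) = 6.22×8.314×255×ln(5.58) = 22700 J.
Q = ΔU + W = 22700 J.
State after step 1: P = 57.3 kPa, V = 230 L, T = 255 K.
Step 2 — Isochoric: V stays 230 L; P/T = const ⇒ T₂ = 163 K, P₂ = 36.6 kPa.
W = 0 (no volume change).
ΔU = nCvΔT = 6.22×12.5×(163−255) = -7130 J.
Q = ΔU = -7130 J.
Net over both steps: W = 22700 J, Q = 15500 J, ΔU = -7130 J.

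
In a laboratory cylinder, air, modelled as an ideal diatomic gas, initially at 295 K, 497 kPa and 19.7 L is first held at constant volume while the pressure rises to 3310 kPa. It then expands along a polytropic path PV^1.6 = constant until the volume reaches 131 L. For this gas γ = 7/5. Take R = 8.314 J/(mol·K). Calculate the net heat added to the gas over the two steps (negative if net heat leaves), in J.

102000 J

n = P₁V₁/(RT₁) = 497×19.7/(8.314×295) = 3.99 mol.
Step 1 — Isochoric: V stays 19.7 L; P/T = const ⇒ T₂ = 1960 K, P₂ = 3310 kPa.
W = 0 (no volume change).
ΔU = nCvΔT = 3.99×20.8×(1960−295) = 139000 J.
Q = ΔU = 139000 J.
State after step 1: P = 3310 kPa, V = 19.7 L, T = 1960 K.
Step 2 — Polytropic n=1.6: T₂ = T₁(V₁/V₂)^(n−1) = 1960×(0.150)^0.60 = 630 K; P₂ = P₁(V₁/V₂)^n = 160 kPa.
W = (P₁V₁−P₂V₂)/(n−1) = (3310×19.7−160×131)/0.60 = 73800 J.
ΔU = nCvΔT = 3.99×20.8×(630−1960) = -111000 J.
Q = ΔU + W = -36900 J.
Net over both steps: W = 73800 J, Q = 102000 J, ΔU = 27800 J.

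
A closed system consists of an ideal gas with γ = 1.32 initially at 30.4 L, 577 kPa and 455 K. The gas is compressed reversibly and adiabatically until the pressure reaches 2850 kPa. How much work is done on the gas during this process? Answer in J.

25900 J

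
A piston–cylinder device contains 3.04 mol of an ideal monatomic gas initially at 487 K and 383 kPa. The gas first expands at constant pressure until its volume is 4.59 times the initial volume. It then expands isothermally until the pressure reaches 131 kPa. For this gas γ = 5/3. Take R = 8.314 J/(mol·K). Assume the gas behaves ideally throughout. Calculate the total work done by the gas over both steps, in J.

105000 J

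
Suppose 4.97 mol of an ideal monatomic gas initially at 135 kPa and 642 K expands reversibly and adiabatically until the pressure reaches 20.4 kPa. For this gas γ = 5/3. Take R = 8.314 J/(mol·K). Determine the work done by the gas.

V₁ = nRT₁/P₁ = 4.97×8.314×642/135 = 197 L.
Adiabatic: T₂/T₁ = (P₂/P₁)^((γ−1)/γ) ⇒ T₂ = 642×(0.151)^0.400 = 301 K; V₂ = 611 L.
ΔU = nCvΔT = 4.97×12.5×(301−642) = -21100 J.
Q = 0 for an adiabatic process, so W = −ΔU = 21100 J.

21100 J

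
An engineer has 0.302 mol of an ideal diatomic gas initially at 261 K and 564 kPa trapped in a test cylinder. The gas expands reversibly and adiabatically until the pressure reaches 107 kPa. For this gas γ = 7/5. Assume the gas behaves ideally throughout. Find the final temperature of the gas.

162 K

V₁ = nRT₁/P₁ = 0.302×8.314×261/564 = 1.16 L.
Adiabatic: T₂/T₁ = (P₂/P₁)^((γ−1)/γ) ⇒ T₂ = 261×(0.190)^0.286 = 162 K; V₂ = 3.81 L.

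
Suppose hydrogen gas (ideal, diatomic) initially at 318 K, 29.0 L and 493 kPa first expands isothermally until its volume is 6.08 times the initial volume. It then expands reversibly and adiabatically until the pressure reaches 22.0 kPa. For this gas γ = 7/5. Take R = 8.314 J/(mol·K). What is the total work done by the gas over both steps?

n = P₁V₁/(RT₁) = 493×29.0/(8.314×318) = 5.41 mol.
Step 1 — Isothermal: T stays 318 K; PV = const ⇒ V₂ = 176 L, P₂ = 81.1 kPa.
ΔU = 0 (ideal gas, T constant).
W = nRT ln(V₂/V₁) = 5.41×8.314×318×ln(6.08) = 25800 J.
Q = ΔU + W = 25800 J.
State after step 1: P = 81.1 kPa, V = 176 L, T = 318 K.
Step 2 — Adiabatic: T₂/T₁ = (P₂/P₁)^((γ−1)/γ) ⇒ T₂ = 318×(0.271)^0.286 = 219 K; V₂ = 448 L.
ΔU = nCvΔT = 5.41×20.8×(219−318) = -11100 J.
Q = 0 for an adiabatic process, so W = −ΔU = 11100 J.
Net over both steps: W = 36900 J, Q = 25800 J, ΔU = -11100 J.

36900 J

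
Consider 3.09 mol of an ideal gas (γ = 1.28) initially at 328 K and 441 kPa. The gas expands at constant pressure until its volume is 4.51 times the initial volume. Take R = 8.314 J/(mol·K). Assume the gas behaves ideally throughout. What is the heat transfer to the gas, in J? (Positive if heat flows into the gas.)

V₁ = nRT₁/P₁ = 3.09×8.314×328/441 = 19.1 L.
Isobaric: P stays 441 kPa; V/T = const ⇒ T₂ = 1480 K, V₂ = 86.2 L.
W = PΔV = 441×(86.2−19.1) kPa·L = 29600 J.
ΔU = nCvΔT = 3.09×29.7×(1480−328) = 106000 J.
Q = ΔU + W = nCpΔT = 135000 J.

135000 J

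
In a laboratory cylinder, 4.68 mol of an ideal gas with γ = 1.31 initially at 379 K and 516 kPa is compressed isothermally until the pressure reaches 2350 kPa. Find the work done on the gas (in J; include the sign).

V₁ = nRT₁/P₁ = 4.68×8.314×379/516 = 28.6 L.
Isothermal: T stays 379 K; PV = const ⇒ V₂ = 6.28 L, P₂ = 2350 kPa.
W = nRT ln(V₂/V₁) = 4.68×8.314×379×ln(0.220) = -22400 J.
Work done on the gas = −W_by = 22400 J.

22400 J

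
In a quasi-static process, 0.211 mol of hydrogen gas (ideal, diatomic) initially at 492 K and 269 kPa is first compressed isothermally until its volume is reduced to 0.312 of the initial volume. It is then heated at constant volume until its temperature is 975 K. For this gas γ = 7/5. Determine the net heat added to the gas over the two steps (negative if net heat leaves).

1110 J

V₁ = nRT₁/P₁ = 0.211×8.314×492/269 = 3.21 L.
Step 1 — Isothermal: T stays 492 K; PV = const ⇒ V₂ = 1.00 L, P₂ = 862 kPa.
ΔU = 0 (ideal gas, T constant).
W = nRT ln(V₂/V₁) = 0.211×8.314×492×ln(0.312) = -1010 J.
Q = ΔU + W = -1010 J.
State after step 1: P = 862 kPa, V = 1.00 L, T = 492 K.
Step 2 — Isochoric: V stays 1.00 L; P/T = const ⇒ T₂ = 975 K, P₂ = 1710 kPa.
W = 0 (no volume change).
ΔU = nCvΔT = 0.211×20.8×(975−492) = 2120 J.
Q = ΔU = 2120 J.
Net over both steps: W = -1010 J, Q = 1110 J, ΔU = 2120 J.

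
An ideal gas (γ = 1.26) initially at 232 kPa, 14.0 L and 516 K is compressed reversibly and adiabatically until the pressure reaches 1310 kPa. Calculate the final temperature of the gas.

Adiabatic: T₂/T₁ = (P₂/P₁)^((γ−1)/γ) ⇒ T₂ = 516×(5.65)^0.206 = 738 K; V₂ = 3.54 L.

738 K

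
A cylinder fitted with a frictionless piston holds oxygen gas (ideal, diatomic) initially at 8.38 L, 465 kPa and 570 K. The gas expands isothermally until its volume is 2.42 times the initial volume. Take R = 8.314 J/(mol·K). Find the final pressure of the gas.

Isothermal: T stays 570 K; PV = const ⇒ V₂ = 20.3 L, P₂ = 192 kPa.

192 kPa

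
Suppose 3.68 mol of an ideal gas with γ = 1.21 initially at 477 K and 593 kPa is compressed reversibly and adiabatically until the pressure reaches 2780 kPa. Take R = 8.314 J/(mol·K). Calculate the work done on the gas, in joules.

21400 J

V₁ = nRT₁/P₁ = 3.68×8.314×477/593 = 24.6 L.
Adiabatic: T₂/T₁ = (P₂/P₁)^((γ−1)/γ) ⇒ T₂ = 477×(4.69)^0.174 = 624 K; V₂ = 6.86 L.
ΔU = nCvΔT = 3.68×39.6×(624−477) = 21400 J.
Q = 0 for an adiabatic process, so W = −ΔU = -21400 J.
Work done on the gas = −W_by = 21400 J.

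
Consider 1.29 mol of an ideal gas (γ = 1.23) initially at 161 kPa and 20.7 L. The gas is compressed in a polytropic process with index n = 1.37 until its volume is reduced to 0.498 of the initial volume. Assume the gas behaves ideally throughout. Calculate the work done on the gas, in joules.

2650 J

T₁ = P₁V₁/(nR) = 161×20.7/(1.29×8.314) = 311 K.
Polytropic n=1.37: T₂ = T₁(V₁/V₂)^(n−1) = 311×(2.01)^0.37 = 402 K; P₂ = P₁(V₁/V₂)^n = 418 kPa.
W = (P₁V₁−P₂V₂)/(n−1) = (161×20.7−418×10.3)/0.37 = -2650 J.
Work done on the gas = −W_by = 2650 J.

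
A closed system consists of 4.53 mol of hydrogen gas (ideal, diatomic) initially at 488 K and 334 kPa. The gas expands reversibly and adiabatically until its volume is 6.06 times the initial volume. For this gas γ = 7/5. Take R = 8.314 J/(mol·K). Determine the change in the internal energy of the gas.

-23600 J

V₁ = nRT₁/P₁ = 4.53×8.314×488/334 = 55.0 L.
Adiabatic: TV^(γ−1) = const ⇒ T₂ = 488×(0.165)^0.400 = 237 K; PV^γ = const ⇒ P₂ = 26.8 kPa.
For an ideal gas ΔU = nCvΔT with Cv = (5/2)R = 20.8 J/(mol·K).
ΔU = 4.53×20.8×(237−488) = -23600 J.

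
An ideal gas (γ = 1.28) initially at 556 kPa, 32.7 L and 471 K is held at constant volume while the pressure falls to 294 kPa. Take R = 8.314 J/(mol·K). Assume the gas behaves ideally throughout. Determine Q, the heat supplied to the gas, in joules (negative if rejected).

-30600 J

n = P₁V₁/(RT₁) = 556×32.7/(8.314×471) = 4.64 mol.
Isochoric: V stays 32.7 L; P/T = const ⇒ T₂ = 249 K, P₂ = 294 kPa.
W = 0 (no volume change).
ΔU = nCvΔT = 4.64×29.7×(249−471) = -30600 J.
Q = ΔU = -30600 J.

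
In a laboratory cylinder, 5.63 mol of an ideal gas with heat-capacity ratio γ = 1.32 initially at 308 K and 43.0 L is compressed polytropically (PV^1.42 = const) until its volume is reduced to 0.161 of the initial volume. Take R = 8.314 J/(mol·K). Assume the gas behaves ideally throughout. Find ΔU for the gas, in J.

P₁ = nRT₁/V₁ = 5.63×8.314×308/43.0 = 335 kPa.
Polytropic n=1.42: T₂ = T₁(V₁/V₂)^(n−1) = 308×(6.21)^0.42 = 663 K; P₂ = P₁(V₁/V₂)^n = 4480 kPa.
For an ideal gas ΔU = nCvΔT with Cv = R/(γ−1) = 26.0 J/(mol·K).
ΔU = 5.63×26.0×(663−308) = 52000 J.

52000 J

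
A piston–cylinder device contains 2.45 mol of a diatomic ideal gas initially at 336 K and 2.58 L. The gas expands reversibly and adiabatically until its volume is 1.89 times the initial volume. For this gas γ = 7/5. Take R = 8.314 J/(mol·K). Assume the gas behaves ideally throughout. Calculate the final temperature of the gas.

260 K

P₁ = nRT₁/V₁ = 2.45×8.314×336/2.58 = 2650 kPa.
Adiabatic: TV^(γ−1) = const ⇒ T₂ = 336×(0.529)^0.400 = 260 K; PV^γ = const ⇒ P₂ = 1090 kPa.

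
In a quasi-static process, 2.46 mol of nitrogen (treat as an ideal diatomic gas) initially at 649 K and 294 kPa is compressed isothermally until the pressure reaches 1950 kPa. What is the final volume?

6.81 L

V₁ = nRT₁/P₁ = 2.46×8.314×649/294 = 45.1 L.
Isothermal: T stays 649 K; PV = const ⇒ V₂ = 6.81 L, P₂ = 1950 kPa.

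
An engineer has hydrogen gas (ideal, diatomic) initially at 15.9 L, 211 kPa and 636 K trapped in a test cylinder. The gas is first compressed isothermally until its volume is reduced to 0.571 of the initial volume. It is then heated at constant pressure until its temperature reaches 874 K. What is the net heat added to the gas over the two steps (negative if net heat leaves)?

n = P₁V₁/(RT₁) = 211×15.9/(8.314×636) = 0.634 mol.
Step 1 — Isothermal: T stays 636 K; PV = const ⇒ V₂ = 9.08 L, P₂ = 370 kPa.
ΔU = 0 (ideal gas, T constant).
W = nRT ln(V₂/V₁) = 0.634×8.314×636×ln(0.571) = -1880 J.
Q = ΔU + W = -1880 J.
State after step 1: P = 370 kPa, V = 9.08 L, T = 636 K.
Step 2 — Isobaric: P stays 370 kPa; V/T = const ⇒ T₂ = 874 K, V₂ = 12.5 L.
W = PΔV = 370×(12.5−9.08) kPa·L = 1260 J.
ΔU = nCvΔT = 0.634×20.8×(874−636) = 3140 J.
Q = ΔU + W = nCpΔT = 4390 J.
Net over both steps: W = -625 J, Q = 2510 J, ΔU = 3140 J.

2510 J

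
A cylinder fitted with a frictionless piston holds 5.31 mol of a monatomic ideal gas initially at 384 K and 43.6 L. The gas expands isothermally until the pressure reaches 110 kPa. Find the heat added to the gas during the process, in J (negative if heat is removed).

21400 J

P₁ = nRT₁/V₁ = 5.31×8.314×384/43.6 = 389 kPa.
Isothermal: T stays 384 K; PV = const ⇒ V₂ = 154 L, P₂ = 110 kPa.
ΔU = 0 (ideal gas, T constant).
W = nRT ln(V₂/V₁) = 5.31×8.314×384×ln(3.53) = 21400 J.
Q = ΔU + W = 21400 J.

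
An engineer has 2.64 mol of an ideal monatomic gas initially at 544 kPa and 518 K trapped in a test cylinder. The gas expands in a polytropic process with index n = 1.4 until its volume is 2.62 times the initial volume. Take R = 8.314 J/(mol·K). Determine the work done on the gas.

-9090 J

V₁ = nRT₁/P₁ = 2.64×8.314×518/544 = 20.9 L.
Polytropic n=1.4: T₂ = T₁(V₁/V₂)^(n−1) = 518×(0.382)^0.40 = 352 K; P₂ = P₁(V₁/V₂)^n = 141 kPa.
W = (P₁V₁−P₂V₂)/(n−1) = (544×20.9−141×54.8)/0.40 = 9090 J.
Work done on the gas = −W_by = -9090 J.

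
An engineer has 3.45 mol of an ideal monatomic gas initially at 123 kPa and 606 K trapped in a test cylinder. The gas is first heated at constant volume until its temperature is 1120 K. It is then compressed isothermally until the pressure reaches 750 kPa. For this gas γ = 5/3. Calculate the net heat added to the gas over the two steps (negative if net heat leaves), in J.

V₁ = nRT₁/P₁ = 3.45×8.314×606/123 = 141 L.
Step 1 — Isochoric: V stays 141 L; P/T = const ⇒ T₂ = 1120 K, P₂ = 227 kPa.
W = 0 (no volume change).
ΔU = nCvΔT = 3.45×12.5×(1120−606) = 22100 J.
Q = ΔU = 22100 J.
State after step 1: P = 227 kPa, V = 141 L, T = 1120 K.
Step 2 — Isothermal: T stays 1120 K; PV = const ⇒ V₂ = 42.8 L, P₂ = 750 kPa.
ΔU = 0 (ideal gas, T constant).
W = nRT ln(V₂/V₁) = 3.45×8.314×1120×ln(0.303) = -38300 J.
Q = ΔU + W = -38300 J.
Net over both steps: W = -38300 J, Q = -16200 J, ΔU = 22100 J.

-16200 J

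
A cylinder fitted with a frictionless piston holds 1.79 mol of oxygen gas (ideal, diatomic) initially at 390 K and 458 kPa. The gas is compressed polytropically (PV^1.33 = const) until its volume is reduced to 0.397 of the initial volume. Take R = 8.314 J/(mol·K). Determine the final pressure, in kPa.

V₁ = nRT₁/P₁ = 1.79×8.314×390/458 = 12.7 L.
Polytropic n=1.33: T₂ = T₁(V₁/V₂)^(n−1) = 390×(2.52)^0.33 = 529 K; P₂ = P₁(V₁/V₂)^n = 1560 kPa.

1560 kPa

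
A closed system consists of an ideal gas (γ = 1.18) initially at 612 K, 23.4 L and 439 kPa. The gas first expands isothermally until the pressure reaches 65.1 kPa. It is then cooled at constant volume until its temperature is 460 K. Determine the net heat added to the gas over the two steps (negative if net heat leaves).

n = P₁V₁/(RT₁) = 439×23.4/(8.314×612) = 2.02 mol.
Step 1 — Isothermal: T stays 612 K; PV = const ⇒ V₂ = 158 L, P₂ = 65.1 kPa.
ΔU = 0 (ideal gas, T constant).
W = nRT ln(V₂/V₁) = 2.02×8.314×612×ln(6.74) = 19600 J.
Q = ΔU + W = 19600 J.
State after step 1: P = 65.1 kPa, V = 158 L, T = 612 K.
Step 2 — Isochoric: V stays 158 L; P/T = const ⇒ T₂ = 460 K, P₂ = 48.9 kPa.
W = 0 (no volume change).
ΔU = nCvΔT = 2.02×46.2×(460−612) = -14200 J.
Q = ΔU = -14200 J.
Net over both steps: W = 19600 J, Q = 5430 J, ΔU = -14200 J.

5430 J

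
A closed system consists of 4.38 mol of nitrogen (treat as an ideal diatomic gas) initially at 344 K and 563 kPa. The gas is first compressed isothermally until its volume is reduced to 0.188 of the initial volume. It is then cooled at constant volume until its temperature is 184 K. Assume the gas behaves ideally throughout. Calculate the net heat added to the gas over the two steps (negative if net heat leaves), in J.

V₁ = nRT₁/P₁ = 4.38×8.314×344/563 = 22.3 L.
Step 1 — Isothermal: T stays 344 K; PV = const ⇒ V₂ = 4.18 L, P₂ = 2990 kPa.
ΔU = 0 (ideal gas, T constant).
W = nRT ln(V₂/V₁) = 4.38×8.314×344×ln(0.188) = -20900 J.
Q = ΔU + W = -20900 J.
State after step 1: P = 2990 kPa, V = 4.18 L, T = 344 K.
Step 2 — Isochoric: V stays 4.18 L; P/T = const ⇒ T₂ = 184 K, P₂ = 1600 kPa.
W = 0 (no volume change).
ΔU = nCvΔT = 4.38×20.8×(184−344) = -14600 J.
Q = ΔU = -14600 J.
Net over both steps: W = -20900 J, Q = -35500 J, ΔU = -14600 J.

-35500 J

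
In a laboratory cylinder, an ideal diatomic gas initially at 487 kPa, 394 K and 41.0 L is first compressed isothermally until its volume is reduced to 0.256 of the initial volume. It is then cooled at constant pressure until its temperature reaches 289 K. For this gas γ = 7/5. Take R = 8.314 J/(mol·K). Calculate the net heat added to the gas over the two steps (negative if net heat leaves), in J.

n = P₁V₁/(RT₁) = 487×41.0/(8.314×394) = 6.10 mol.
Step 1 — Isothermal: T stays 394 K; PV = const ⇒ V₂ = 10.5 L, P₂ = 1900 kPa.
ΔU = 0 (ideal gas, T constant).
W = nRT ln(V₂/V₁) = 6.10×8.314×394×ln(0.256) = -27200 J.
Q = ΔU + W = -27200 J.
State after step 1: P = 1900 kPa, V = 10.5 L, T = 394 K.
Step 2 — Isobaric: P stays 1900 kPa; V/T = const ⇒ T₂ = 289 K, V₂ = 7.70 L.
W = PΔV = 1900×(7.70−10.5) kPa·L = -5320 J.
ΔU = nCvΔT = 6.10×20.8×(289−394) = -13300 J.
Q = ΔU + W = nCpΔT = -18600 J.
Net over both steps: W = -32500 J, Q = -45800 J, ΔU = -13300 J.

-45800 J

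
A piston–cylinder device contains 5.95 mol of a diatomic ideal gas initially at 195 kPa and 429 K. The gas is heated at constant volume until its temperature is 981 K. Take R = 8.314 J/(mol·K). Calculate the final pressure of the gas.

446 kPa

V₁ = nRT₁/P₁ = 5.95×8.314×429/195 = 109 L.
Isochoric: V stays 109 L; P/T = const ⇒ T₂ = 981 K, P₂ = 446 kPa.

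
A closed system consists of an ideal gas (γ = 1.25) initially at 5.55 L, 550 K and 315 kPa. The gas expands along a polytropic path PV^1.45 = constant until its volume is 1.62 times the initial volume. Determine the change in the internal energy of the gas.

n = P₁V₁/(RT₁) = 315×5.55/(8.314×550) = 0.382 mol.
Polytropic n=1.45: T₂ = T₁(V₁/V₂)^(n−1) = 550×(0.617)^0.45 = 443 K; P₂ = P₁(V₁/V₂)^n = 156 kPa.
For an ideal gas ΔU = nCvΔT with Cv = R/(γ−1) = 33.3 J/(mol·K).
ΔU = 0.382×33.3×(443−550) = -1360 J.

-1360 J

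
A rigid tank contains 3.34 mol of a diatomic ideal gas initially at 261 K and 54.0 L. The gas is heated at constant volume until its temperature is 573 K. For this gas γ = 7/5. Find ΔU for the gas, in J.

P₁ = nRT₁/V₁ = 3.34×8.314×261/54.0 = 134 kPa.
Isochoric: V stays 54.0 L; P/T = const ⇒ T₂ = 573 K, P₂ = 295 kPa.
For an ideal gas ΔU = nCvΔT with Cv = (5/2)R = 20.8 J/(mol·K).
ΔU = 3.34×20.8×(573−261) = 21700 J.

21700 J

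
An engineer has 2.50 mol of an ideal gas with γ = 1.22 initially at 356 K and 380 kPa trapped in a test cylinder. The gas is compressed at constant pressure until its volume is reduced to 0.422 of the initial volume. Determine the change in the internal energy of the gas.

-19400 J

V₁ = nRT₁/P₁ = 2.50×8.314×356/380 = 19.5 L.
Isobaric: P stays 380 kPa; V/T = const ⇒ T₂ = 150 K, V₂ = 8.22 L.
For an ideal gas ΔU = nCvΔT with Cv = R/(γ−1) = 37.8 J/(mol·K).
ΔU = 2.50×37.8×(150−356) = -19400 J.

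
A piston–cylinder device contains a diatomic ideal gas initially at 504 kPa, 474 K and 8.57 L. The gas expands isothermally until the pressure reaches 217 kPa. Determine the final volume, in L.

Isothermal: T stays 474 K; PV = const ⇒ V₂ = 19.9 L, P₂ = 217 kPa.

19.9 L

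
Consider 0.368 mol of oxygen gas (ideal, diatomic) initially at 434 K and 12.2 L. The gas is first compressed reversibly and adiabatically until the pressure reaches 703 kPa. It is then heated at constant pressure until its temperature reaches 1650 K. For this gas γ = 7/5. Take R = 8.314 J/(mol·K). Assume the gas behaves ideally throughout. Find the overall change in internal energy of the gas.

9300 J

P₁ = nRT₁/V₁ = 0.368×8.314×434/12.2 = 109 kPa.
Step 1 — Adiabatic: T₂/T₁ = (P₂/P₁)^((γ−1)/γ) ⇒ T₂ = 434×(6.46)^0.286 = 740 K; V₂ = 3.22 L.
ΔU = nCvΔT = 0.368×20.8×(740−434) = 2340 J.
Q = 0 for an adiabatic process, so W = −ΔU = -2340 J.
State after step 1: P = 703 kPa, V = 3.22 L, T = 740 K.
Step 2 — Isobaric: P stays 703 kPa; V/T = const ⇒ T₂ = 1650 K, V₂ = 7.18 L.
W = PΔV = 703×(7.18−3.22) kPa·L = 2790 J.
ΔU = nCvΔT = 0.368×20.8×(1650−740) = 6960 J.
Q = ΔU + W = nCpΔT = 9750 J.
Net over both steps: W = 448 J, Q = 9750 J, ΔU = 9300 J.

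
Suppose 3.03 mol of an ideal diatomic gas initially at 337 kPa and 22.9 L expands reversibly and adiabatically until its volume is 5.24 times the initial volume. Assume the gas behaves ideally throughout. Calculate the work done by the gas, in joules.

9350 J

T₁ = P₁V₁/(nR) = 337×22.9/(3.03×8.314) = 306 K.
Adiabatic: TV^(γ−1) = const ⇒ T₂ = 306×(0.191)^0.400 = 158 K; PV^γ = const ⇒ P₂ = 33.2 kPa.
ΔU = nCvΔT = 3.03×20.8×(158−306) = -9350 J.
Q = 0 for an adiabatic process, so W = −ΔU = 9350 J.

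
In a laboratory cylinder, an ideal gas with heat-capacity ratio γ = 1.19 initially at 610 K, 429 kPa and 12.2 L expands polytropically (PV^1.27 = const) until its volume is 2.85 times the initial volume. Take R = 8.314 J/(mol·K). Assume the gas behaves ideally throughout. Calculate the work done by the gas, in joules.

n = P₁V₁/(RT₁) = 429×12.2/(8.314×610) = 1.03 mol.
Polytropic n=1.27: T₂ = T₁(V₁/V₂)^(n−1) = 610×(0.351)^0.27 = 460 K; P₂ = P₁(V₁/V₂)^n = 113 kPa.
W = (P₁V₁−P₂V₂)/(n−1) = (429×12.2−113×34.8)/0.27 = 4770 J.

4770 J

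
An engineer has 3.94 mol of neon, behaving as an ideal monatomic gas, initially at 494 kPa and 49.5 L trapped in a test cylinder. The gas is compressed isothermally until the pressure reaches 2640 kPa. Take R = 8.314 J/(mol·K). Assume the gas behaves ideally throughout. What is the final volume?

T₁ = P₁V₁/(nR) = 494×49.5/(3.94×8.314) = 746 K.
Isothermal: T stays 746 K; PV = const ⇒ V₂ = 9.26 L, P₂ = 2640 kPa.

9.26 L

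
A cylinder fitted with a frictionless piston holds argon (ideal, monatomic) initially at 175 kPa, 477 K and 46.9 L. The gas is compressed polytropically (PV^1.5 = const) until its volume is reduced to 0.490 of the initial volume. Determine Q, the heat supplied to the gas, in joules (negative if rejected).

n = P₁V₁/(RT₁) = 175×46.9/(8.314×477) = 2.07 mol.
Polytropic n=1.5: T₂ = T₁(V₁/V₂)^(n−1) = 477×(2.04)^0.50 = 681 K; P₂ = P₁(V₁/V₂)^n = 510 kPa.
W = (P₁V₁−P₂V₂)/(n−1) = (175×46.9−510×23.0)/0.50 = -7040 J.
ΔU = nCvΔT = 2.07×12.5×(681−477) = 5280 J.
Q = ΔU + W = -1760 J.

-1760 J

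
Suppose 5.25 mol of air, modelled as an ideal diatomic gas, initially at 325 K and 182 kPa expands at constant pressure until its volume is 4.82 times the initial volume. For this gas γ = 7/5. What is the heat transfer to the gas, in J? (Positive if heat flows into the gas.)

190000 J

V₁ = nRT₁/P₁ = 5.25×8.314×325/182 = 77.9 L.
Isobaric: P stays 182 kPa; V/T = const ⇒ T₂ = 1570 K, V₂ = 376 L.
W = PΔV = 182×(376−77.9) kPa·L = 54200 J.
ΔU = nCvΔT = 5.25×20.8×(1570−325) = 135000 J.
Q = ΔU + W = nCpΔT = 190000 J.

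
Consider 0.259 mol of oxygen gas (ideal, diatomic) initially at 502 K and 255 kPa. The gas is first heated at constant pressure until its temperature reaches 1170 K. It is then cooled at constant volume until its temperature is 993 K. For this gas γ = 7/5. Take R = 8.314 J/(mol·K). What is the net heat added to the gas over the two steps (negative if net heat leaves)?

4080 J

V₁ = nRT₁/P₁ = 0.259×8.314×502/255 = 4.24 L.
Step 1 — Isobaric: P stays 255 kPa; V/T = const ⇒ T₂ = 1170 K, V₂ = 9.88 L.
W = PΔV = 255×(9.88−4.24) kPa·L = 1440 J.
ΔU = nCvΔT = 0.259×20.8×(1170−502) = 3600 J.
Q = ΔU + W = nCpΔT = 5030 J.
State after step 1: P = 255 kPa, V = 9.88 L, T = 1170 K.
Step 2 — Isochoric: V stays 9.88 L; P/T = const ⇒ T₂ = 993 K, P₂ = 216 kPa.
W = 0 (no volume change).
ΔU = nCvΔT = 0.259×20.8×(993−1170) = -953 J.
Q = ΔU = -953 J.
Net over both steps: W = 1440 J, Q = 4080 J, ΔU = 2640 J.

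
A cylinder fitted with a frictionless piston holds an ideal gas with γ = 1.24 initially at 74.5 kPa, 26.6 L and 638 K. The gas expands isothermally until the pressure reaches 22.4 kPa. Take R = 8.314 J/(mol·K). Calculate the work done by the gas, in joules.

n = P₁V₁/(RT₁) = 74.5×26.6/(8.314×638) = 0.374 mol.
Isothermal: T stays 638 K; PV = const ⇒ V₂ = 88.5 L, P₂ = 22.4 kPa.
W = nRT ln(V₂/V₁) = 0.374×8.314×638×ln(3.33) = 2380 J.

2380 J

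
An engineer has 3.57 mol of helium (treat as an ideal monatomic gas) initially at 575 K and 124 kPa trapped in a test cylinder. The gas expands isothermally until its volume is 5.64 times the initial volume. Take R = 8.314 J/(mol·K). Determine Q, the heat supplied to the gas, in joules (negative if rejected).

29500 J

V₁ = nRT₁/P₁ = 3.57×8.314×575/124 = 138 L.
Isothermal: T stays 575 K; PV = const ⇒ V₂ = 776 L, P₂ = 22.0 kPa.
ΔU = 0 (ideal gas, T constant).
W = nRT ln(V₂/V₁) = 3.57×8.314×575×ln(5.64) = 29500 J.
Q = ΔU + W = 29500 J.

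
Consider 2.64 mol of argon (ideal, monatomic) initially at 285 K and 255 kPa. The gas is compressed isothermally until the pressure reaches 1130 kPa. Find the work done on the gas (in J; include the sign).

9310 J

V₁ = nRT₁/P₁ = 2.64×8.314×285/255 = 24.5 L.
Isothermal: T stays 285 K; PV = const ⇒ V₂ = 5.54 L, P₂ = 1130 kPa.
W = nRT ln(V₂/V₁) = 2.64×8.314×285×ln(0.226) = -9310 J.
Work done on the gas = −W_by = 9310 J.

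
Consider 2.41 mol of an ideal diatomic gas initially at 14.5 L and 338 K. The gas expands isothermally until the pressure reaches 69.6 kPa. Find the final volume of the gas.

97.3 L

P₁ = nRT₁/V₁ = 2.41×8.314×338/14.5 = 467 kPa.
Isothermal: T stays 338 K; PV = const ⇒ V₂ = 97.3 L, P₂ = 69.6 kPa.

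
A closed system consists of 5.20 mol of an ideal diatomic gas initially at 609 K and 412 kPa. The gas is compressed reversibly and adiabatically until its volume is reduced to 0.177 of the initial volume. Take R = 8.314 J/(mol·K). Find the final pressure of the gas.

V₁ = nRT₁/P₁ = 5.20×8.314×609/412 = 63.9 L.
Adiabatic: TV^(γ−1) = const ⇒ T₂ = 609×(5.65)^0.400 = 1220 K; PV^γ = const ⇒ P₂ = 4650 kPa.

4650 kPa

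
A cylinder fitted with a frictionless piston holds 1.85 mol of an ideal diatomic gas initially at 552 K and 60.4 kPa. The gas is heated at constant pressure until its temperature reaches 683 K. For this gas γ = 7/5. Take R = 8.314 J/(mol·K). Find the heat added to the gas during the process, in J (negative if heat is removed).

7050 J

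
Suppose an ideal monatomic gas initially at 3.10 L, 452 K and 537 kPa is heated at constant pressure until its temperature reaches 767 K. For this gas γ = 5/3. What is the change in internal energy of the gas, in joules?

n = P₁V₁/(RT₁) = 537×3.10/(8.314×452) = 0.443 mol.
Isobaric: P stays 537 kPa; V/T = const ⇒ T₂ = 767 K, V₂ = 5.26 L.
For an ideal gas ΔU = nCvΔT with Cv = (3/2)R = 12.5 J/(mol·K).
ΔU = 0.443×12.5×(767−452) = 1740 J.

1740 J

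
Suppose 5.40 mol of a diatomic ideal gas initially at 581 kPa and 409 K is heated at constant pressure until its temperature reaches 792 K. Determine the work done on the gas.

V₁ = nRT₁/P₁ = 5.40×8.314×409/581 = 31.6 L.
Isobaric: P stays 581 kPa; V/T = const ⇒ T₂ = 792 K, V₂ = 61.2 L.
W = PΔV = 581×(61.2−31.6) kPa·L = 17200 J.
Work done on the gas = −W_by = -17200 J.

-17200 J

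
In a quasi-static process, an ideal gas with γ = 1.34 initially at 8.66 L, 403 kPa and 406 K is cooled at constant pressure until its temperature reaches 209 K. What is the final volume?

4.46 L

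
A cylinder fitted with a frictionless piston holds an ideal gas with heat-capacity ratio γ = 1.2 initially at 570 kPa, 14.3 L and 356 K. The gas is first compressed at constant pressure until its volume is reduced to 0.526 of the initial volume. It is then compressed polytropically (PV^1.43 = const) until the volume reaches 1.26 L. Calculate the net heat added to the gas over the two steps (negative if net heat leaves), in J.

n = P₁V₁/(RT₁) = 570×14.3/(8.314×356) = 2.75 mol.
Step 1 — Isobaric: P stays 570 kPa; V/T = const ⇒ T₂ = 187 K, V₂ = 7.52 L.
W = PΔV = 570×(7.52−14.3) kPa·L = -3860 J.
ΔU = nCvΔT = 2.75×41.6×(187−356) = -19300 J.
Q = ΔU + W = nCpΔT = -23200 J.
State after step 1: P = 570 kPa, V = 7.52 L, T = 187 K.
Step 2 — Polytropic n=1.43: T₂ = T₁(V₁/V₂)^(n−1) = 187×(5.97)^0.43 = 404 K; P₂ = P₁(V₁/V₂)^n = 7340 kPa.
W = (P₁V₁−P₂V₂)/(n−1) = (570×7.52−7340×1.26)/0.43 = -11500 J.
ΔU = nCvΔT = 2.75×41.6×(404−187) = 24800 J.
Q = ΔU + W = 13300 J.
Net over both steps: W = -15400 J, Q = -9930 J, ΔU = 5460 J.

-9930 J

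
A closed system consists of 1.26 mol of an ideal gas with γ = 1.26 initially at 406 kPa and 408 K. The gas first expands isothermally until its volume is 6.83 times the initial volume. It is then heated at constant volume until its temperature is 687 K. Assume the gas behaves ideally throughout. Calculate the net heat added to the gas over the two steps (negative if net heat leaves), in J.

19500 J

V₁ = nRT₁/P₁ = 1.26×8.314×408/406 = 10.5 L.
Step 1 — Isothermal: T stays 408 K; PV = const ⇒ V₂ = 71.9 L, P₂ = 59.4 kPa.
ΔU = 0 (ideal gas, T constant).
W = nRT ln(V₂/V₁) = 1.26×8.314×408×ln(6.83) = 8210 J.
Q = ΔU + W = 8210 J.
State after step 1: P = 59.4 kPa, V = 71.9 L, T = 408 K.
Step 2 — Isochoric: V stays 71.9 L; P/T = const ⇒ T₂ = 687 K, P₂ = 100 kPa.
W = 0 (no volume change).
ΔU = nCvΔT = 1.26×32.0×(687−408) = 11200 J.
Q = ΔU = 11200 J.
Net over both steps: W = 8210 J, Q = 19500 J, ΔU = 11200 J.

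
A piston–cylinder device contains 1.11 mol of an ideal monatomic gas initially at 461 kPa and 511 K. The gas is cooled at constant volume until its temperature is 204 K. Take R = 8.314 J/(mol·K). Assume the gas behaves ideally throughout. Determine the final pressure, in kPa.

V₁ = nRT₁/P₁ = 1.11×8.314×511/461 = 10.2 L.
Isochoric: V stays 10.2 L; P/T = const ⇒ T₂ = 204 K, P₂ = 184 kPa.

184 kPa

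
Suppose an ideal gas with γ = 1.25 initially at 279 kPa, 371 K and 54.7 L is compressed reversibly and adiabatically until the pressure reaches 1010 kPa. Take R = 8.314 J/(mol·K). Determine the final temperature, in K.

Adiabatic: T₂/T₁ = (P₂/P₁)^((γ−1)/γ) ⇒ T₂ = 371×(3.62)^0.200 = 480 K; V₂ = 19.5 L.

480 K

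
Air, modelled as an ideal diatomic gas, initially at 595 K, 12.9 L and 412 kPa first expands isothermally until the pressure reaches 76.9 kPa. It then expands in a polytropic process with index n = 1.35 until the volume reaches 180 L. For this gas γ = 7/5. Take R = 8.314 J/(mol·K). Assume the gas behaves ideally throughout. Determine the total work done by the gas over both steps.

13200 J

n = P₁V₁/(RT₁) = 412×12.9/(8.314×595) = 1.07 mol.
Step 1 — Isothermal: T stays 595 K; PV = const ⇒ V₂ = 69.1 L, P₂ = 76.9 kPa.
ΔU = 0 (ideal gas, T constant).
W = nRT ln(V₂/V₁) = 1.07×8.314×595×ln(5.36) = 8920 J.
Q = ΔU + W = 8920 J.
State after step 1: P = 76.9 kPa, V = 69.1 L, T = 595 K.
Step 2 — Polytropic n=1.35: T₂ = T₁(V₁/V₂)^(n−1) = 595×(0.384)^0.35 = 426 K; P₂ = P₁(V₁/V₂)^n = 21.1 kPa.
W = (P₁V₁−P₂V₂)/(n−1) = (76.9×69.1−21.1×180)/0.35 = 4320 J.
ΔU = nCvΔT = 1.07×20.8×(426−595) = -3780 J.
Q = ΔU + W = 540 J.
Net over both steps: W = 13200 J, Q = 9460 J, ΔU = -3780 J.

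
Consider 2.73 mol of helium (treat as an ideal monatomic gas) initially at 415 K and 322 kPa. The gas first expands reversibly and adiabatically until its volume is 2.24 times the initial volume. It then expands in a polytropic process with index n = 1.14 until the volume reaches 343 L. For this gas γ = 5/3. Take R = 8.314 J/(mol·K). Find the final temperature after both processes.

V₁ = nRT₁/P₁ = 2.73×8.314×415/322 = 29.3 L.
Step 1 — Adiabatic: TV^(γ−1) = const ⇒ T₂ = 415×(0.446)^0.667 = 242 K; PV^γ = const ⇒ P₂ = 84.0 kPa.
ΔU = nCvΔT = 2.73×12.5×(242−415) = -5880 J.
Q = 0 for an adiabatic process, so W = −ΔU = 5880 J.
State after step 1: P = 84.0 kPa, V = 65.5 L, T = 242 K.
Step 2 — Polytropic n=1.14: T₂ = T₁(V₁/V₂)^(n−1) = 242×(0.191)^0.14 = 192 K; P₂ = P₁(V₁/V₂)^n = 12.7 kPa.
W = (P₁V₁−P₂V₂)/(n−1) = (84.0×65.5−12.7×343)/0.14 = 8130 J.
ΔU = nCvΔT = 2.73×12.5×(192−242) = -1710 J.
Q = ΔU + W = 6420 J.
Net over both steps: W = 14000 J, Q = 6420 J, ΔU = -7580 J.

192 K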